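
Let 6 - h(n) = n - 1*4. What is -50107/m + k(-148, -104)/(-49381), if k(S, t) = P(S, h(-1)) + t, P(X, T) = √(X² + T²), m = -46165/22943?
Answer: 56768644417441/2279673865 - 5*√881/49381 ≈ 24902.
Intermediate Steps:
m = -46165/22943 (m = -46165*1/22943 = -46165/22943 ≈ -2.0122)
h(n) = 10 - n (h(n) = 6 - (n - 1*4) = 6 - (n - 4) = 6 - (-4 + n) = 6 + (4 - n) = 10 - n)
P(X, T) = √(T² + X²)
k(S, t) = t + √(121 + S²) (k(S, t) = √((10 - 1*(-1))² + S²) + t = √((10 + 1)² + S²) + t = √(11² + S²) + t = √(121 + S²) + t = t + √(121 + S²))
-50107/m + k(-148, -104)/(-49381) = -50107/(-46165/22943) + (-104 + √(121 + (-148)²))/(-49381) = -50107*(-22943/46165) + (-104 + √(121 + 21904))*(-1/49381) = 1149604901/46165 + (-104 + √22025)*(-1/49381) = 1149604901/46165 + (-104 + 5*√881)*(-1/49381) = 1149604901/46165 + (104/49381 - 5*√881/49381) = 56768644417441/2279673865 - 5*√881/49381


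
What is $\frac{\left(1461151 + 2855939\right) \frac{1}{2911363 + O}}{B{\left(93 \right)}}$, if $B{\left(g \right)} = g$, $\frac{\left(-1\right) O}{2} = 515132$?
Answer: $\frac{1439030}{58314069} \approx 0.024677$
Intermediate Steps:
$O = -1030264$ ($O = \left(-2\right) 515132 = -1030264$)
$\frac{\left(1461151 + 2855939\right) \frac{1}{2911363 + O}}{B{\left(93 \right)}} = \frac{\left(1461151 + 2855939\right) \frac{1}{2911363 - 1030264}}{93} = \frac{4317090}{1881099} \cdot \frac{1}{93} = 4317090 \cdot \frac{1}{1881099} \cdot \frac{1}{93} = \frac{1439030}{627033} \cdot \frac{1}{93} = \frac{1439030}{58314069}$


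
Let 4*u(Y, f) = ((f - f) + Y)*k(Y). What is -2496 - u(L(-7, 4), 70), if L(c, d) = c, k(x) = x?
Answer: -10033/4 ≈ -2508.3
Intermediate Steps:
u(Y, f) = Y²/4 (u(Y, f) = (((f - f) + Y)*Y)/4 = ((0 + Y)*Y)/4 = (Y*Y)/4 = Y²/4)
-2496 - u(L(-7, 4), 70) = -2496 - (-7)²/4 = -2496 - 49/4 = -10033/4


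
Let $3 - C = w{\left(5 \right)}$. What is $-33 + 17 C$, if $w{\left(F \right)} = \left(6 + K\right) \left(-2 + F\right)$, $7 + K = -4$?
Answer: $273$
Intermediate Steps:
$K = -11$ ($K = -7 - 4 = -11$)
$w{\left(F \right)} = 10 - 5 F$ ($w{\left(F \right)} = \left(6 - 11\right) \left(-2 + F\right) = - 5 \left(-2 + F\right) = 10 - 5 F$)
$C = 18$ ($C = 3 - \left(10 - 25\right) = 3 - -15 = 3 + 15 = 18$)
$-33 + 17 C = -33 + 17 \cdot 18 = -33 + 306 = 273$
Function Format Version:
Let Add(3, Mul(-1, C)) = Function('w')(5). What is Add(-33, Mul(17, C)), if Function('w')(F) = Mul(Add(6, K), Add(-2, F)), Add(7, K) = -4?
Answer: 273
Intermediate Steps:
K = -11 (K = Add(-7, -4) = -11)
Function('w')(F) = Add(10, Mul(-5, F)) (Function('w')(F) = Mul(Add(6, -11), Add(-2, F)) = Mul(-5, Add(-2, F)) = Add(10, Mul(-5, F)))
C = 18 (C = Add(3, Mul(-1, Add(10, Mul(-5, 5)))) = Add(3, Mul(-1, Add(10, -25))) = Add(3, Mul(-1, -15)) = Add(3, 15) = 18)
Add(-33, Mul(17, C)) = Add(-33, Mul(17, 18)) = Add(-33, 306) = 273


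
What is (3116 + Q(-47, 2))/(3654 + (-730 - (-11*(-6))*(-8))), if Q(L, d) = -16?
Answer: 775/863 ≈ 0.89803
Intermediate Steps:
(3116 + Q(-47, 2))/(3654 + (-730 - (-11*(-6))*(-8))) = (3116 - 16)/(3654 + (-730 - (-11*(-6))*(-8))) = 3100/(3654 + (-730 - 66*(-8))) = 3100/(3654 + (-730 - 1*(-528))) = 3100/(3654 + (-730 + 528)) = 3100/(3654 - 202) = 3100/3452 = 3100*(1/3452) = 775/863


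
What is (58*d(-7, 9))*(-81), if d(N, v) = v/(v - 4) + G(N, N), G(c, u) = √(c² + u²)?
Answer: -42282/5 - 32886*√2 ≈ -54964.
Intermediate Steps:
d(N, v) = v/(-4 + v) + √2*√(N²) (d(N, v) = v/(v - 4) + √(N² + N²) = v/(-4 + v) + √(2*N²) = v/(-4 + v) + √2*√(N²))
(58*d(-7, 9))*(-81) = (58*((9 - 4*√2*√((-7)²) + 9*√2*√((-7)²))/(-4 + 9)))*(-81) = (58*((9 - 4*√2*√49 + 9*√2*√49)/5))*(-81) = (58*((9 - 4*√2*7 + 9*√2*7)/5))*(-81) = (58*((9 - 28*√2 + 63*√2)/5))*(-81) = (58*((9 + 35*√2)/5))*(-81) = (58*(9/5 + 7*√2))*(-81) = (522/5 + 406*√2)*(-81) = -42282/5 - 32886*√2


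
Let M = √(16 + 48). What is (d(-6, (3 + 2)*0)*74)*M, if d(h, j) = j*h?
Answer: 0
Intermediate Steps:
d(h, j) = h*j
M = 8 (M = √64 = 8)
(d(-6, (3 + 2)*0)*74)*M = (-6*(3 + 2)*0*74)*8 = (-30*0*74)*8 = (-6*0*74)*8 = (0*74)*8 = 0*8 = 0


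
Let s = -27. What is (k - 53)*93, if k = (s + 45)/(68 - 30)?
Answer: -92814/19 ≈ -4884.9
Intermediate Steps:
k = 9/19 (k = (-27 + 45)/(68 - 30) = 18/38 = 18*(1/38) = 9/19 ≈ 0.47368)
(k - 53)*93 = (9/19 - 53)*93 = -998/19*93 = -92814/19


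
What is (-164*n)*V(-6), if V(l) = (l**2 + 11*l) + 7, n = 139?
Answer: 524308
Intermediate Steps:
V(l) = 7 + l**2 + 11*l
(-164*n)*V(-6) = (-164*139)*(7 + (-6)**2 + 11*(-6)) = -22796*(7 + 36 - 66) = -22796*(-23) = 524308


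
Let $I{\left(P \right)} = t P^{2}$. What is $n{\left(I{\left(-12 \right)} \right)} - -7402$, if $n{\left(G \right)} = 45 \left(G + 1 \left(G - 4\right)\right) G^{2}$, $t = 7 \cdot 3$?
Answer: $2487141787882$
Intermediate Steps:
$t = 21$
$I{\left(P \right)} = 21 P^{2}$
$n{\left(G \right)} = G^{2} \left(-180 + 90 G\right)$ ($n{\left(G \right)} = 45 \left(G + 1 \left(-4 + G\right)\right) G^{2} = 45 \left(G + \left(-4 + G\right)\right) G^{2} = 45 \left(-4 + 2 G\right) G^{2} = \left(-180 + 90 G\right) G^{2} = G^{2} \left(-180 + 90 G\right)$)
$n{\left(I{\left(-12 \right)} \right)} - -7402 = 90 \left(21 \left(-12\right)^{2}\right)^{2} \left(-2 + 21 \left(-12\right)^{2}\right) - -7402 = 90 \left(21 \cdot 144\right)^{2} \left(-2 + 21 \cdot 144\right) + 7402 = 90 \cdot 3024^{2} \left(-2 + 3024\right) + 7402 = 90 \cdot 9144576 \cdot 3022 + 7402 = 2487141780480 + 7402 = 2487141787882$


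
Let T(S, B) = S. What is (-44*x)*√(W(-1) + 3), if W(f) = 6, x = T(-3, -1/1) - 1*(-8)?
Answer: -660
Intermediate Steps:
x = 5 (x = -3 - 1*(-8) = -3 + 8 = 5)
(-44*x)*√(W(-1) + 3) = (-44*5)*√(6 + 3) = -220*√9 = -220*3 = -660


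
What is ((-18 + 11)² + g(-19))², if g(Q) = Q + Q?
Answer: 121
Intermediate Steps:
g(Q) = 2*Q
((-18 + 11)² + g(-19))² = ((-18 + 11)² + 2*(-19))² = ((-7)² - 38)² = (49 - 38)² = 11² = 121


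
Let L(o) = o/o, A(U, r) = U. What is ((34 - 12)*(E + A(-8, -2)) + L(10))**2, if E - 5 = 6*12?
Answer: 2307361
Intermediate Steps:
E = 77 (E = 5 + 6*12 = 5 + 72 = 77)
L(o) = 1
((34 - 12)*(E + A(-8, -2)) + L(10))**2 = ((34 - 12)*(77 - 8) + 1)**2 = (22*69 + 1)**2 = (1518 + 1)**2 = 1519**2 = 2307361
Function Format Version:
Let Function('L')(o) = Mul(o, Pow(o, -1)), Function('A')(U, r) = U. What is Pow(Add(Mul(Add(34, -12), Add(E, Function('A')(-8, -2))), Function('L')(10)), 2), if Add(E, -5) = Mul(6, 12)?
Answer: 2307361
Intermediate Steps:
E = 77 (E = Add(5, Mul(6, 12)) = Add(5, 72) = 77)
Function('L')(o) = 1
Pow(Add(Mul(Add(34, -12), Add(E, Function('A')(-8, -2))), Function('L')(10)), 2) = Pow(Add(Mul(Add(34, -12), Add(77, -8)), 1), 2) = Pow(Add(Mul(22, 69), 1), 2) = Pow(Add(1518, 1), 2) = Pow(1519, 2) = 2307361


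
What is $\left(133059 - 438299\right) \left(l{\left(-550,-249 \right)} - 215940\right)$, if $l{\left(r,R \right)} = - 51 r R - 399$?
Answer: $2197968834360$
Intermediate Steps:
$l{\left(r,R \right)} = -399 - 51 R r$ ($l{\left(r,R \right)} = - 51 R r - 399 = -399 - 51 R r$)
$\left(133059 - 438299\right) \left(l{\left(-550,-249 \right)} - 215940\right) = \left(133059 - 438299\right) \left(\left(-399 - \left(-12699\right) \left(-550\right)\right) - 215940\right) = - 305240 \left(\left(-399 - 6984450\right) - 215940\right) = - 305240 \left(-6984849 - 215940\right) = \left(-305240\right) \left(-7200789\right) = 2197968834360$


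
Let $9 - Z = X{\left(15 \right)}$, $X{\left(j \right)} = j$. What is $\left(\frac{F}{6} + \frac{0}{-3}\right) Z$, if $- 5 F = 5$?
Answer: $1$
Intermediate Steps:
$F = -1$ ($F = \left(- \frac{1}{5}\right) 5 = -1$)
$Z = -6$ ($Z = 9 - 15 = -6$)
$\left(\frac{F}{6} + \frac{0}{-3}\right) Z = \left(- \frac{1}{6} + \frac{0}{-3}\right) \left(-6\right) = \left(\left(-1\right) \frac{1}{6} + 0 \left(- \frac{1}{3}\right)\right) \left(-6\right) = \left(- \frac{1}{6} + 0\right) \left(-6\right) = \left(- \frac{1}{6}\right) \left(-6\right) = 1$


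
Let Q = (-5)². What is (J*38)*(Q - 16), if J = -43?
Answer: -14706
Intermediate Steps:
Q = 25
(J*38)*(Q - 16) = (-43*38)*(25 - 16) = -1634*9 = -14706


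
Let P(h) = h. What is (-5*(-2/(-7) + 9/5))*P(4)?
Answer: -292/7 ≈ -41.714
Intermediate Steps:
(-5*(-2/(-7) + 9/5))*P(4) = -5*(-2/(-7) + 9/5)*4 = -5*(-2*(-⅐) + 9*(⅕))*4 = -5*(2/7 + 9/5)*4 = -5*73/35*4 = -73/7*4 = -292/7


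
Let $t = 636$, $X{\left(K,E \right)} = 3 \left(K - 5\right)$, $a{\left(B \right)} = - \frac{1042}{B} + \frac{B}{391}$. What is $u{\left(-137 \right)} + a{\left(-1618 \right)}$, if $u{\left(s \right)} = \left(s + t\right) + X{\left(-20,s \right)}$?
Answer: $\frac{133014005}{316319} \approx 420.51$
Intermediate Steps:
$a{\left(B \right)} = - \frac{1042}{B} + \frac{B}{391}$ ($a{\left(B \right)} = - \frac{1042}{B} + B \frac{1}{391} = - \frac{1042}{B} + \frac{B}{391}$)
$X{\left(K,E \right)} = -15 + 3 K$ ($X{\left(K,E \right)} = 3 \left(-5 + K\right) = -15 + 3 K$)
$u{\left(s \right)} = 561 + s$ ($u{\left(s \right)} = \left(s + 636\right) + \left(-15 + 3 \left(-20\right)\right) = \left(636 + s\right) - 75 = 561 + s$)
$u{\left(-137 \right)} + a{\left(-1618 \right)} = \left(561 - 137\right) + \left(- \frac{1042}{-1618} + \frac{1}{391} \left(-1618\right)\right) = 424 - \frac{1105251}{316319} = \frac{133014005}{316319}$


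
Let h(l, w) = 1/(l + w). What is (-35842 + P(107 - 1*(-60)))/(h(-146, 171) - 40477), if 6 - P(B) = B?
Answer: 300025/337308 ≈ 0.88947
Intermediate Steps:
P(B) = 6 - B
(-35842 + P(107 - 1*(-60)))/(h(-146, 171) - 40477) = (-35842 + (6 - (107 - 1*(-60))))/(1/(-146 + 171) - 40477) = (-35842 + (6 - (107 + 60)))/(1/25 - 40477) = (-35842 + (6 - 1*167))/(1/25 - 40477) = (-35842 + (6 - 167))/(-1011924/25) = (-35842 - 161)*(-25/1011924) = -36003*(-25/1011924) = 300025/337308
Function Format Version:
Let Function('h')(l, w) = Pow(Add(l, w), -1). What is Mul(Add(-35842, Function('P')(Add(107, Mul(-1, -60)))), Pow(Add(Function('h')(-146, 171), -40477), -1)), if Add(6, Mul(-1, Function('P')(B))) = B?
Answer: Rational(300025, 337308) ≈ 0.88947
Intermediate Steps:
Function('P')(B) = Add(6, Mul(-1, B))
Mul(Add(-35842, Function('P')(Add(107, Mul(-1, -60)))), Pow(Add(Function('h')(-146, 171), -40477), -1)) = Mul(Add(-35842, Add(6, Mul(-1, Add(107, Mul(-1, -60))))), Pow(Add(Pow(Add(-146, 171), -1), -40477), -1)) = Mul(Add(-35842, Add(6, Mul(-1, Add(107, 60)))), Pow(Add(Pow(25, -1), -40477), -1)) = Mul(Add(-35842, Add(6, Mul(-1, 167))), Pow(Add(Rational(1, 25), -40477), -1)) = Mul(Add(-35842, Add(6, -167)), Pow(Rational(-1011924, 25), -1)) = Mul(Add(-35842, -161), Rational(-25, 1011924)) = Mul(-36003, Rational(-25, 1011924)) = Rational(300025, 337308)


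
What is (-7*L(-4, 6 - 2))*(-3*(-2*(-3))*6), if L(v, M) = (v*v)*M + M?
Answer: 51408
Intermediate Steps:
L(v, M) = M + M*v² (L(v, M) = v²*M + M = M*v² + M = M + M*v²)
(-7*L(-4, 6 - 2))*(-3*(-2*(-3))*6) = (-7*(6 - 2)*(1 + (-4)²))*(-3*(-2*(-3))*6) = (-28*(1 + 16))*(-18*6) = (-28*17)*(-3*36) = -7*68*(-108) = -476*(-108) = 51408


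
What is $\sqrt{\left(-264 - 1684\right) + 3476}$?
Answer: $2 \sqrt{382} \approx 39.09$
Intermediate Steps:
$\sqrt{\left(-264 - 1684\right) + 3476} = \sqrt{-1948 + 3476} = \sqrt{1528} = 2 \sqrt{382}$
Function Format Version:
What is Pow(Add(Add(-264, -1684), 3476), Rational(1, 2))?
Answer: Mul(2, Pow(382, Rational(1, 2))) ≈ 39.090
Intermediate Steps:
Pow(Add(Add(-264, -1684), 3476), Rational(1, 2)) = Pow(Add(-1948, 3476), Rational(1, 2)) = Pow(1528, Rational(1, 2)) = Mul(2, Pow(382, Rational(1, 2)))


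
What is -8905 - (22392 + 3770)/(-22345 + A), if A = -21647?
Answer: -195861299/21996 ≈ -8904.4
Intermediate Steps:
-8905 - (22392 + 3770)/(-22345 + A) = -8905 - (22392 + 3770)/(-22345 - 21647) = -8905 - 26162/(-43992) = -8905 - 26162*(-1)/43992 = -8905 - 1*(-13081/21996) = -8905 + 13081/21996 = -195861299/21996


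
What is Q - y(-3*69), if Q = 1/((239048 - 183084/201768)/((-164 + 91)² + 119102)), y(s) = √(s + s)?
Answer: 2092182834/4019337815 - 3*I*√46 ≈ 0.52053 - 20.347*I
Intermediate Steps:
y(s) = √2*√s (y(s) = √(2*s) = √2*√s)
Q = 2092182834/4019337815 (Q = 1/((239048 - 183084*1/201768)/((-73)² + 119102)) = 1/((239048 - 15257/16814)/(5329 + 119102)) = 1/((4019337815/16814)/124431) = 1/((4019337815/16814)*(1/124431)) = 1/(4019337815/2092182834) = 2092182834/4019337815 ≈ 0.52053)
Q - y(-3*69) = 2092182834/4019337815 - √2*√(-3*69) = 2092182834/4019337815 - √2*√(-207) = 2092182834/4019337815 - √2*3*I*√23 = 2092182834/4019337815 - 3*I*√46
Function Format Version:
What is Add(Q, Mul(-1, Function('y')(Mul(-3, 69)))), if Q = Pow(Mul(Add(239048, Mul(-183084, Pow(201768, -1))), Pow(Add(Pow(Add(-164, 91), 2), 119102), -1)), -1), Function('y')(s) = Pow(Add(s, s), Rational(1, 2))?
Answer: Add(Rational(2092182834, 4019337815), Mul(-3, I, Pow(46, Rational(1, 2)))) ≈ Add(0.52053, Mul(-20.347, I))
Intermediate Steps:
Function('y')(s) = Mul(Pow(2, Rational(1, 2)), Pow(s, Rational(1, 2))) (Function('y')(s) = Pow(Mul(2, s), Rational(1, 2)) = Mul(Pow(2, Rational(1, 2)), Pow(s, Rational(1, 2))))
Q = Rational(2092182834, 4019337815) (Q = Pow(Mul(Add(239048, Mul(-183084, Rational(1, 201768))), Pow(Add(Pow(-73, 2), 119102), -1)), -1) = Pow(Mul(Add(239048, Rational(-15257, 16814)), Pow(Add(5329, 119102), -1)), -1) = Pow(Mul(Rational(4019337815, 16814), Pow(124431, -1)), -1) = Pow(Mul(Rational(4019337815, 16814), Rational(1, 124431)), -1) = Pow(Rational(4019337815, 2092182834), -1) = Rational(2092182834, 4019337815) ≈ 0.52053)
Add(Q, Mul(-1, Function('y')(Mul(-3, 69)))) = Add(Rational(2092182834, 4019337815), Mul(-1, Mul(Pow(2, Rational(1, 2)), Pow(Mul(-3, 69), Rational(1, 2))))) = Add(Rational(2092182834, 4019337815), Mul(-1, Mul(Pow(2, Rational(1, 2)), Pow(-207, Rational(1, 2))))) = Add(Rational(2092182834, 4019337815), Mul(-1, Mul(Pow(2, Rational(1, 2)), Mul(3, I, Pow(23, Rational(1, 2)))))) = Add(Rational(2092182834, 4019337815), Mul(-1, Mul(3, I, Pow(46, Rational(1, 2))))) = Add(Rational(2092182834, 4019337815), Mul(-3, I, Pow(46, Rational(1, 2))))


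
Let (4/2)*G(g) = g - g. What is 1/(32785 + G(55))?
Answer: 1/32785 ≈ 3.0502e-5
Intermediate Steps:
G(g) = 0 (G(g) = (g - g)/2 = (½)*0 = 0)
1/(32785 + G(55)) = 1/(32785 + 0) = 1/32785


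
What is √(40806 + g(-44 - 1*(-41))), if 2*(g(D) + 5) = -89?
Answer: 3*√18114/2 ≈ 201.88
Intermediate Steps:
g(D) = -99/2 (g(D) = -5 + (½)*(-89) = -5 - 89/2 = -99/2)
√(40806 + g(-44 - 1*(-41))) = √(40806 - 99/2) = √(81513/2) = 3*√18114/2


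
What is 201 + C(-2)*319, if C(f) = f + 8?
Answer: 2115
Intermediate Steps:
C(f) = 8 + f
201 + C(-2)*319 = 201 + (8 - 2)*319 = 201 + 6*319 = 201 + 1914 = 2115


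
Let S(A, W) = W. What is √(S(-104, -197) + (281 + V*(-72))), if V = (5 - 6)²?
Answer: 2*√3 ≈ 3.4641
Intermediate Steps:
V = 1 (V = (-1)² = 1)
√(S(-104, -197) + (281 + V*(-72))) = √(-197 + (281 + 1*(-72))) = √(-197 + (281 - 72)) = √(-197 + 209) = √12 = 2*√3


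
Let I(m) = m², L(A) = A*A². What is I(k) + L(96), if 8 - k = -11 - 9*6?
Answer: 890065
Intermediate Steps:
L(A) = A³
k = 73 (k = 8 - (-11 - 9*6) = 8 - (-11 - 54) = 8 - 1*(-65) = 8 + 65 = 73)
I(k) + L(96) = 73² + 96³ = 5329 + 884736 = 890065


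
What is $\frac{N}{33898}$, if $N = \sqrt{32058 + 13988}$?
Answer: $\frac{\sqrt{46046}}{33898} \approx 0.0063303$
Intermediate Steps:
$N = \sqrt{46046} \approx 214.58$
$\frac{N}{33898} = \frac{\sqrt{46046}}{33898}$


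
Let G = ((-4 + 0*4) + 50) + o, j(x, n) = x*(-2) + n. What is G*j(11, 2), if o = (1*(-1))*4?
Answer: -840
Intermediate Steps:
j(x, n) = n - 2*x (j(x, n) = -2*x + n = n - 2*x)
o = -4 (o = -1*4 = -4)
G = 42 (G = ((-4 + 0*4) + 50) - 4 = ((-4 + 0) + 50) - 4 = (-4 + 50) - 4 = 46 - 4 = 42)
G*j(11, 2) = 42*(2 - 2*11) = 42*(2 - 22) = 42*(-20) = -840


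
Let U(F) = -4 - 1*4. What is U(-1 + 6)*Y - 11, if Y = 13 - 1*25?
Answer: 85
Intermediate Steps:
Y = -12 (Y = 13 - 25 = -12)
U(F) = -8 (U(F) = -4 - 4 = -8)
U(-1 + 6)*Y - 11 = -8*(-12) - 11 = 96 - 11 = 85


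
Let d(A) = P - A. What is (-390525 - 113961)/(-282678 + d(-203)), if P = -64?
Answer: 504486/282539 ≈ 1.7855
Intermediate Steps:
d(A) = -64 - A
(-390525 - 113961)/(-282678 + d(-203)) = (-390525 - 113961)/(-282678 + (-64 - 1*(-203))) = -504486/(-282678 + (-64 + 203)) = -504486/(-282678 + 139) = -504486/(-282539) = -504486*(-1/282539) = 504486/282539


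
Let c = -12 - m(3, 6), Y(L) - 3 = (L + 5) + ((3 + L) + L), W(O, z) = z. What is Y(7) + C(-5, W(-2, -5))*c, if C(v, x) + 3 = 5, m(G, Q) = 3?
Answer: 2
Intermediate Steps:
Y(L) = 11 + 3*L (Y(L) = 3 + ((L + 5) + ((3 + L) + L)) = 3 + ((5 + L) + (3 + 2*L)) = 3 + (8 + 3*L) = 11 + 3*L)
C(v, x) = 2 (C(v, x) = -3 + 5 = 2)
c = -15 (c = -12 - 1*3 = -12 - 3 = -15)
Y(7) + C(-5, W(-2, -5))*c = (11 + 3*7) + 2*(-15) = (11 + 21) - 30 = 32 - 30 = 2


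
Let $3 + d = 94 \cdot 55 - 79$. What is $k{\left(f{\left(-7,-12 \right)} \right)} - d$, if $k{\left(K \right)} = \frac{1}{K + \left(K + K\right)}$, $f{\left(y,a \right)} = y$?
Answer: $- \frac{106849}{21} \approx -5088.0$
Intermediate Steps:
$d = 5088$ ($d = -3 + \left(94 \cdot 55 - 79\right) = -3 + \left(5170 - 79\right) = -3 + 5091 = 5088$)
$k{\left(K \right)} = \frac{1}{3 K}$ ($k{\left(K \right)} = \frac{1}{K + 2 K} = \frac{1}{3 K}$)
$k{\left(f{\left(-7,-12 \right)} \right)} - d = \frac{1}{3 \left(-7\right)} - 5088 = \frac{1}{3} \left(- \frac{1}{7}\right) - 5088 = - \frac{1}{21} - 5088 = - \frac{106849}{21}$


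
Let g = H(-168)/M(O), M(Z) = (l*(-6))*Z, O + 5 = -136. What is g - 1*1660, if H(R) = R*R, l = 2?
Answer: -77236/47 ≈ -1643.3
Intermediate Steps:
O = -141 (O = -5 - 136 = -141)
M(Z) = -12*Z (M(Z) = (2*(-6))*Z = -12*Z)
H(R) = R**2
g = 784/47 (g = (-168)**2/((-12*(-141))) = 28224/1692 = 28224*(1/1692) = 784/47 ≈ 16.681)
g - 1*1660 = 784/47 - 1*1660 = 784/47 - 1660 = -77236/47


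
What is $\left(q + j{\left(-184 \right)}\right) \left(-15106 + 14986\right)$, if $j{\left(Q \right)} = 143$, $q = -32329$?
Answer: $3862320$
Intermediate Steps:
$\left(q + j{\left(-184 \right)}\right) \left(-15106 + 14986\right) = \left(-32329 + 143\right) \left(-15106 + 14986\right) = \left(-32186\right) \left(-120\right) = 3862320$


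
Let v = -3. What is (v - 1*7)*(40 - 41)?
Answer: 10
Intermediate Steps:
(v - 1*7)*(40 - 41) = (-3 - 1*7)*(40 - 41) = (-3 - 7)*(-1) = -10*(-1) = 10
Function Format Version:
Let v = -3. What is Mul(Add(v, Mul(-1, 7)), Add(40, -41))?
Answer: 10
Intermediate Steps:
Mul(Add(v, Mul(-1, 7)), Add(40, -41)) = Mul(Add(-3, Mul(-1, 7)), Add(40, -41)) = Mul(Add(-3, -7), -1) = Mul(-10, -1) = 10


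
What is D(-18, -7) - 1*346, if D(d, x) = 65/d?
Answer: -6293/18 ≈ -349.61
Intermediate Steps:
D(-18, -7) - 1*346 = 65/(-18) - 1*346 = 65*(-1/18) - 346 = -65/18 - 346 = -6293/18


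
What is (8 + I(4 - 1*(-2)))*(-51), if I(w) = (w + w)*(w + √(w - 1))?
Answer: -4080 - 612*√5 ≈ -5448.5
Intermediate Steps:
I(w) = 2*w*(w + √(-1 + w)) (I(w) = (2*w)*(w + √(-1 + w)) = 2*w*(w + √(-1 + w)))
(8 + I(4 - 1*(-2)))*(-51) = (8 + 2*(4 - 1*(-2))*((4 - 1*(-2)) + √(-1 + (4 - 1*(-2)))))*(-51) = (8 + 2*(4 + 2)*((4 + 2) + √(-1 + (4 + 2))))*(-51) = (8 + 2*6*(6 + √(-1 + 6)))*(-51) = (8 + 2*6*(6 + √5))*(-51) = (8 + (72 + 12*√5))*(-51) = (80 + 12*√5)*(-51) = -4080 - 612*√5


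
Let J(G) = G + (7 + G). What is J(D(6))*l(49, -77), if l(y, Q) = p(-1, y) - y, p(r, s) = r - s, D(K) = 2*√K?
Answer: -693 - 396*√6 ≈ -1663.0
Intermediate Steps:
J(G) = 7 + 2*G
l(y, Q) = -1 - 2*y (l(y, Q) = (-1 - y) - y = -1 - 2*y)
J(D(6))*l(49, -77) = (7 + 2*(2*√6))*(-1 - 2*49) = (7 + 4*√6)*(-1 - 98) = (7 + 4*√6)*(-99) = -693 - 396*√6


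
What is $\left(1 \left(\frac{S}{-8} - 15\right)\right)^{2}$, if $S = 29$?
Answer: $\frac{22201}{64} \approx 346.89$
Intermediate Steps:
$\left(1 \left(\frac{S}{-8} - 15\right)\right)^{2} = \left(1 \left(\frac{29}{-8} - 15\right)\right)^{2} = \left(1 \left(29 \left(- \frac{1}{8}\right) - 15\right)\right)^{2} = \left(1 \left(- \frac{29}{8} - 15\right)\right)^{2} = \left(1 \left(- \frac{149}{8}\right)\right)^{2} = \left(- \frac{149}{8}\right)^{2} = \frac{22201}{64}$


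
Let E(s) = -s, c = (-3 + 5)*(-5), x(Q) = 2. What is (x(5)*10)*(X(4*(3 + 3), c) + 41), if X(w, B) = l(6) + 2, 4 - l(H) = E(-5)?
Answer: 840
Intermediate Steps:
c = -10 (c = 2*(-5) = -10)
l(H) = -1 (l(H) = 4 - (-1)*(-5) = 4 - 1*5 = 4 - 5 = -1)
X(w, B) = 1 (X(w, B) = -1 + 2 = 1)
(x(5)*10)*(X(4*(3 + 3), c) + 41) = (2*10)*(1 + 41) = 20*42 = 840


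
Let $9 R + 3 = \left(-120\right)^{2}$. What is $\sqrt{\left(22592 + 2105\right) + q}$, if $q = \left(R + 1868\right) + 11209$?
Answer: $\frac{\sqrt{354363}}{3} \approx 198.43$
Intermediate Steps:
$R = \frac{4799}{3}$ ($R = - \frac{1}{3} + \frac{\left(-120\right)^{2}}{9} = - \frac{1}{3} + \frac{1}{9} \cdot 14400 = - \frac{1}{3} + 1600 = \frac{4799}{3} \approx 1599.7$)
$q = \frac{44030}{3}$ ($q = \left(\frac{4799}{3} + 1868\right) + 11209 = \frac{10403}{3} + 11209 = \frac{44030}{3} \approx 14677.0$)
$\sqrt{\left(22592 + 2105\right) + q} = \sqrt{\left(22592 + 2105\right) + \frac{44030}{3}} = \sqrt{24697 + \frac{44030}{3}} = \sqrt{\frac{118121}{3}} = \frac{\sqrt{354363}}{3}$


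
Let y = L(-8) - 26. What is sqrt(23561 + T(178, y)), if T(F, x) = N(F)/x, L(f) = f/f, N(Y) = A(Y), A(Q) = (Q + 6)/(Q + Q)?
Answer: sqrt(4665662931)/445 ≈ 153.50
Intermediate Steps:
A(Q) = (6 + Q)/(2*Q) (A(Q) = (6 + Q)/((2*Q)) = (6 + Q)*(1/(2*Q)) = (6 + Q)/(2*Q))
N(Y) = (6 + Y)/(2*Y)
L(f) = 1
y = -25 (y = 1 - 26 = -25)
T(F, x) = (6 + F)/(2*F*x) (T(F, x) = ((6 + F)/(2*F))/x = (6 + F)/(2*F*x))
sqrt(23561 + T(178, y)) = sqrt(23561 + (1/2)*(6 + 178)/(178*(-25))) = sqrt(23561 + (1/2)*(1/178)*(-1/25)*184) = sqrt(23561 - 46/2225) = sqrt(52423179/2225) = sqrt(4665662931)/445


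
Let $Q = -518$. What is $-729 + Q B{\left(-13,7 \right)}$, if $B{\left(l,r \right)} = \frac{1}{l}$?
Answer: $- \frac{8959}{13} \approx -689.15$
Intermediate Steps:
$-729 + Q B{\left(-13,7 \right)} = -729 - \frac{518}{-13} = -729 - - \frac{518}{13} = -729 + \frac{518}{13} = - \frac{8959}{13}$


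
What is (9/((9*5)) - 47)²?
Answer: 54756/25 ≈ 2190.2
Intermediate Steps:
(9/((9*5)) - 47)² = (9/45 - 47)² = (9*(1/45) - 47)² = (⅕ - 47)² = (-234/5)² = 54756/25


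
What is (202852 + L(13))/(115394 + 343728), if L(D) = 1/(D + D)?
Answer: 5274153/11937172 ≈ 0.44183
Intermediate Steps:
L(D) = 1/(2*D)
(202852 + L(13))/(115394 + 343728) = (202852 + (½)/13)/(115394 + 343728) = (202852 + (½)*(1/13))/459122 = (202852 + 1/26)*(1/459122) = (5274153/26)*(1/459122) = 5274153/11937172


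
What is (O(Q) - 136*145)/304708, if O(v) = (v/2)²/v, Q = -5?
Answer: -78885/1218832 ≈ -0.064722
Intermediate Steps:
O(v) = v/4 (O(v) = (v*(½))²/v = (v/2)²/v = (v²/4)/v = v/4)
(O(Q) - 136*145)/304708 = ((¼)*(-5) - 136*145)/304708 = (-5/4 - 19720)*(1/304708) = -78885/4*1/304708 = -78885/1218832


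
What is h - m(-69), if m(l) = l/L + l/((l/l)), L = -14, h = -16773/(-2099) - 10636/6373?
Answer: 13183074629/187276978 ≈ 70.393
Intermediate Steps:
h = 84569365/13376927 (h = -16773*(-1/2099) - 10636*1/6373 = 16773/2099 - 10636/6373 = 84569365/13376927 ≈ 6.3220)
m(l) = 13*l/14 (m(l) = l/(-14) + l/((l/l)) = l*(-1/14) + l/1 = -l/14 + l*1 = -l/14 + l = 13*l/14)
h - m(-69) = 84569365/13376927 - 13*(-69)/14 = 84569365/13376927 - 1*(-897/14) = 84569365/13376927 + 897/14 = 13183074629/187276978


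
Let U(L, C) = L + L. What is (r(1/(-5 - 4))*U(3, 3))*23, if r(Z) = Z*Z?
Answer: 46/27 ≈ 1.7037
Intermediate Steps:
r(Z) = Z²
U(L, C) = 2*L
(r(1/(-5 - 4))*U(3, 3))*23 = ((1/(-5 - 4))²*(2*3))*23 = ((1/(-9))²*6)*23 = ((-⅑)²*6)*23 = ((1/81)*6)*23 = (2/27)*23 = 46/27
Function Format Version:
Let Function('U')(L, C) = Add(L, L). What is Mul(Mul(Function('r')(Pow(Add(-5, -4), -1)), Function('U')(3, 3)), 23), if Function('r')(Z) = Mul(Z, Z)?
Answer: Rational(46, 27) ≈ 1.7037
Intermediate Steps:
Function('r')(Z) = Pow(Z, 2)
Function('U')(L, C) = Mul(2, L)
Mul(Mul(Function('r')(Pow(Add(-5, -4), -1)), Function('U')(3, 3)), 23) = Mul(Mul(Pow(Pow(Add(-5, -4), -1), 2), Mul(2, 3)), 23) = Mul(Mul(Pow(Pow(-9, -1), 2), 6), 23) = Mul(Mul(Pow(Rational(-1, 9), 2), 6), 23) = Mul(Mul(Rational(1, 81), 6), 23) = Mul(Rational(2, 27), 23) = Rational(46, 27)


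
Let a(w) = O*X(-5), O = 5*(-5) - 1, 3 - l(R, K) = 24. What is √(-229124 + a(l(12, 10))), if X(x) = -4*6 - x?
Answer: I*√228630 ≈ 478.15*I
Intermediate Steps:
X(x) = -24 - x
l(R, K) = -21 (l(R, K) = 3 - 1*24 = 3 - 24 = -21)
O = -26 (O = -25 - 1 = -26)
a(w) = 494 (a(w) = -26*(-24 - 1*(-5)) = -26*(-24 + 5) = -26*(-19) = 494)
√(-229124 + a(l(12, 10))) = √(-229124 + 494) = √(-228630) = I*√228630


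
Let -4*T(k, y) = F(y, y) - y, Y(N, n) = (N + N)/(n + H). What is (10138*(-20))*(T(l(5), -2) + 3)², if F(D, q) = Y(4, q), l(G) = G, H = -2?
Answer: -1824840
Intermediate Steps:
Y(N, n) = 2*N/(-2 + n) (Y(N, n) = (N + N)/(n - 2) = (2*N)/(-2 + n) = 2*N/(-2 + n))
F(D, q) = 8/(-2 + q) (F(D, q) = 2*4/(-2 + q) = 8/(-2 + q))
T(k, y) = -2/(-2 + y) + y/4 (T(k, y) = -(8/(-2 + y) - y)/4 = -(-y + 8/(-2 + y))/4 = -2/(-2 + y) + y/4)
(10138*(-20))*(T(l(5), -2) + 3)² = (10138*(-20))*((-8 - 2*(-2 - 2))/(4*(-2 - 2)) + 3)² = -202760*((¼)*(-8 - 2*(-4))/(-4) + 3)² = -202760*((¼)*(-¼)*(-8 + 8) + 3)² = -202760*((¼)*(-¼)*0 + 3)² = -202760*(0 + 3)² = -202760*3² = -202760*9 = -1824840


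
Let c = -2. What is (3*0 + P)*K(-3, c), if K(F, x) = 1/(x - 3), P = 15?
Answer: -3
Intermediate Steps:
K(F, x) = 1/(-3 + x)
(3*0 + P)*K(-3, c) = (3*0 + 15)/(-3 - 2) = (0 + 15)/(-5) = 15*(-⅕) = -3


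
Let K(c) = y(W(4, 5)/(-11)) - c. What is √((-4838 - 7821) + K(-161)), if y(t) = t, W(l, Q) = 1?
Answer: I*√1512269/11 ≈ 111.79*I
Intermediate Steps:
K(c) = -1/11 - c (K(c) = 1/(-11) - c = 1*(-1/11) - c = -1/11 - c)
√((-4838 - 7821) + K(-161)) = √((-4838 - 7821) + (-1/11 - 1*(-161))) = √(-12659 + (-1/11 + 161)) = √(-12659 + 1770/11) = √(-137479/11) = I*√1512269/11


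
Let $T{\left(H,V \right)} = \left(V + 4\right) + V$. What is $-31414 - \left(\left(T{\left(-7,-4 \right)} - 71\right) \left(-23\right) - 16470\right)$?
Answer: $-16669$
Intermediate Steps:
$T{\left(H,V \right)} = 4 + 2 V$ ($T{\left(H,V \right)} = \left(4 + V\right) + V = 4 + 2 V$)
$-31414 - \left(\left(T{\left(-7,-4 \right)} - 71\right) \left(-23\right) - 16470\right) = -31414 - \left(\left(\left(4 + 2 \left(-4\right)\right) - 71\right) \left(-23\right) - 16470\right) = -31414 - \left(\left(\left(4 - 8\right) - 71\right) \left(-23\right) - 16470\right) = -31414 - \left(\left(-4 - 71\right) \left(-23\right) - 16470\right) = -31414 - \left(\left(-75\right) \left(-23\right) - 16470\right) = -31414 - \left(1725 - 16470\right) = -31414 - -14745 = -31414 + 14745 = -16669$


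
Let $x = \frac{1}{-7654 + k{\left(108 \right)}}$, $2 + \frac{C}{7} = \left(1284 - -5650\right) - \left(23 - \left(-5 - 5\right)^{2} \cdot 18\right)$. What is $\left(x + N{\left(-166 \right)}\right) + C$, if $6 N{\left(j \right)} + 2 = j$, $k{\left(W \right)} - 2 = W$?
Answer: $\frac{459693639}{7544} \approx 60935.0$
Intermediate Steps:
$k{\left(W \right)} = 2 + W$
$N{\left(j \right)} = - \frac{1}{3} + \frac{j}{6}$
$C = 60963$ ($C = -14 + 7 \left(\left(1284 - -5650\right) - \left(23 - \left(-5 - 5\right)^{2} \cdot 18\right)\right) = -14 + 7 \left(\left(1284 + 5650\right) - \left(23 - \left(-10\right)^{2} \cdot 18\right)\right) = -14 + 7 \left(6934 + \left(-23 + 100 \cdot 18\right)\right) = -14 + 7 \left(6934 + \left(-23 + 1800\right)\right) = -14 + 7 \left(6934 + 1777\right) = -14 + 7 \cdot 8711 = -14 + 60977 = 60963$)
$x = - \frac{1}{7544}$ ($x = \frac{1}{-7654 + \left(2 + 108\right)} = \frac{1}{-7654 + 110} = \frac{1}{-7544} = - \frac{1}{7544} \approx -0.00013256$)
$\left(x + N{\left(-166 \right)}\right) + C = \left(- \frac{1}{7544} + \left(- \frac{1}{3} + \frac{1}{6} \left(-166\right)\right)\right) + 60963 = \left(- \frac{1}{7544} - 28\right) + 60963 = - \frac{211233}{7544} + 60963 = \frac{459693639}{7544}$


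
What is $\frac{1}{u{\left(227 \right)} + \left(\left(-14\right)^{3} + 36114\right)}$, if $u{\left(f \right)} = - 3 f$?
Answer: $\frac{1}{32689} \approx 3.0591 \cdot 10^{-5}$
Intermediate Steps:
$\frac{1}{u{\left(227 \right)} + \left(\left(-14\right)^{3} + 36114\right)} = \frac{1}{\left(-3\right) 227 + \left(\left(-14\right)^{3} + 36114\right)} = \frac{1}{-681 + \left(-2744 + 36114\right)} = \frac{1}{-681 + 33370} = \frac{1}{32689}$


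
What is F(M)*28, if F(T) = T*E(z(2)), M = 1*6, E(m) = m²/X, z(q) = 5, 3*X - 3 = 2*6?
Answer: 840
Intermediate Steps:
X = 5 (X = 1 + (2*6)/3 = 1 + (⅓)*12 = 1 + 4 = 5)
E(m) = m²/5
M = 6
F(T) = 5*T (F(T) = T*((⅕)*5²) = T*((⅕)*25) = T*5 = 5*T)
F(M)*28 = (5*6)*28 = 30*28 = 840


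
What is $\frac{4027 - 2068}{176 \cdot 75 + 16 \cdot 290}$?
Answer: $\frac{1959}{17840} \approx 0.10981$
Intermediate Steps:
$\frac{4027 - 2068}{176 \cdot 75 + 16 \cdot 290} = \frac{1959}{13200 + 4640} = \frac{1959}{17840}$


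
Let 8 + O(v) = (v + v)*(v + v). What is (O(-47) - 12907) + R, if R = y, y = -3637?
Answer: -7716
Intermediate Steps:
R = -3637
O(v) = -8 + 4*v² (O(v) = -8 + (v + v)*(v + v) = -8 + (2*v)*(2*v) = -8 + 4*v²)
(O(-47) - 12907) + R = ((-8 + 4*(-47)²) - 12907) - 3637 = ((-8 + 4*2209) - 12907) - 3637 = ((-8 + 8836) - 12907) - 3637 = (8828 - 12907) - 3637 = -4079 - 3637 = -7716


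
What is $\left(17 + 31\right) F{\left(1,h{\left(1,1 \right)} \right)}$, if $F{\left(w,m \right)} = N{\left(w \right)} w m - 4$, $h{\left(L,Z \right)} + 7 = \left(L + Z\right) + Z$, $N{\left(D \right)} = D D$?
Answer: $-384$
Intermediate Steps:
$N{\left(D \right)} = D^{2}$
$h{\left(L,Z \right)} = -7 + L + 2 Z$ ($h{\left(L,Z \right)} = -7 + \left(\left(L + Z\right) + Z\right) = -7 + \left(L + 2 Z\right) = -7 + L + 2 Z$)
$F{\left(w,m \right)} = -4 + m w^{3}$ ($F{\left(w,m \right)} = w^{2} w m - 4 = w^{3} m - 4 = m w^{3} - 4 = -4 + m w^{3}$)
$\left(17 + 31\right) F{\left(1,h{\left(1,1 \right)} \right)} = \left(17 + 31\right) \left(-4 + \left(-7 + 1 + 2 \cdot 1\right) 1^{3}\right) = 48 \left(-4 + \left(-7 + 1 + 2\right) 1\right) = 48 \left(-4 - 4\right) = 48 \left(-8\right) = -384$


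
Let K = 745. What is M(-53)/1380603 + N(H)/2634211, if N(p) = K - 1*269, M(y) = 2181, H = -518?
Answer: 2134127073/1212266536411 ≈ 0.0017604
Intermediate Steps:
N(p) = 476 (N(p) = 745 - 1*269 = 745 - 269 = 476)
M(-53)/1380603 + N(H)/2634211 = 2181/1380603 + 476/2634211 = 2181*(1/1380603) + 476*(1/2634211) = 727/460201 + 476/2634211 = 2134127073/1212266536411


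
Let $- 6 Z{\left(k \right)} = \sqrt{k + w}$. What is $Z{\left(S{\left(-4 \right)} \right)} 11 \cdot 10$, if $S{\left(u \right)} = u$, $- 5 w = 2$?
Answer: $- \frac{11 i \sqrt{110}}{3} \approx - 38.456 i$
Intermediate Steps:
$w = - \frac{2}{5}$ ($w = \left(- \frac{1}{5}\right) 2 = - \frac{2}{5} \approx -0.4$)
$Z{\left(k \right)} = - \frac{\sqrt{- \frac{2}{5} + k}}{6}$ ($Z{\left(k \right)} = - \frac{\sqrt{k - \frac{2}{5}}}{6} = - \frac{\sqrt{- \frac{2}{5} + k}}{6}$)
$Z{\left(S{\left(-4 \right)} \right)} 11 \cdot 10 = - \frac{\sqrt{-10 + 25 \left(-4\right)}}{30} \cdot 11 \cdot 10 = - \frac{\sqrt{-10 - 100}}{30} \cdot 11 \cdot 10 = - \frac{\sqrt{-110}}{30} \cdot 11 \cdot 10 = - \frac{i \sqrt{110}}{30} \cdot 11 \cdot 10 = - \frac{11 i \sqrt{110}}{30} \cdot 10 = - \frac{11 i \sqrt{110}}{3}$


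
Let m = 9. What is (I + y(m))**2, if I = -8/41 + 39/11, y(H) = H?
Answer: 31024900/203401 ≈ 152.53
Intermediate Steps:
I = 1511/451 (I = -8*1/41 + 39*(1/11) = -8/41 + 39/11 = 1511/451 ≈ 3.3503)
(I + y(m))**2 = (1511/451 + 9)**2 = (5570/451)**2 = 31024900/203401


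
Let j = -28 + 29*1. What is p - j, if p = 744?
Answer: 743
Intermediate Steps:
j = 1 (j = -28 + 29 = 1)
p - j = 744 - 1*1 = 744 - 1 = 743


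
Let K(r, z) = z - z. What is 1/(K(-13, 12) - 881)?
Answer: -1/881 ≈ -0.0011351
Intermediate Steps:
K(r, z) = 0
1/(K(-13, 12) - 881) = 1/(0 - 881) = 1/(-881) = -1/881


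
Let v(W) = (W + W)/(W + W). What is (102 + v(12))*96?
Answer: 9888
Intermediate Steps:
v(W) = 1 (v(W) = (2*W)/((2*W)) = (2*W)*(1/(2*W)) = 1)
(102 + v(12))*96 = (102 + 1)*96 = 103*96 = 9888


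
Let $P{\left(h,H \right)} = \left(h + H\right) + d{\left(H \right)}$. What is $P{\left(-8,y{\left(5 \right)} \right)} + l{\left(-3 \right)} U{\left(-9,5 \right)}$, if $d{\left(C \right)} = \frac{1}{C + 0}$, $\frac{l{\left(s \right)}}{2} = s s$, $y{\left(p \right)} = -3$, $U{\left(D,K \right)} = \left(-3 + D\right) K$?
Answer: $- \frac{3274}{3} \approx -1091.3$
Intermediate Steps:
$U{\left(D,K \right)} = K \left(-3 + D\right)$
$l{\left(s \right)} = 2 s^{2}$ ($l{\left(s \right)} = 2 s s = 2 s^{2}$)
$d{\left(C \right)} = \frac{1}{C}$
$P{\left(h,H \right)} = H + h + \frac{1}{H}$ ($P{\left(h,H \right)} = \left(h + H\right) + \frac{1}{H} = \left(H + h\right) + \frac{1}{H} = H + h + \frac{1}{H}$)
$P{\left(-8,y{\left(5 \right)} \right)} + l{\left(-3 \right)} U{\left(-9,5 \right)} = \left(-3 - 8 + \frac{1}{-3}\right) + 2 \left(-3\right)^{2} \cdot 5 \left(-3 - 9\right) = \left(-3 - 8 - \frac{1}{3}\right) + 2 \cdot 9 \cdot 5 \left(-12\right) = - \frac{34}{3} + 18 \left(-60\right) = - \frac{34}{3} - 1080 = - \frac{3274}{3}$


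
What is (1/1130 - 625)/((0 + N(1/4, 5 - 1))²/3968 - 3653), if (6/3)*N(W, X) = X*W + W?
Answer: 89676673024/524142946515 ≈ 0.17109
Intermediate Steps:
N(W, X) = W/2 + W*X/2 (N(W, X) = (X*W + W)/2 = (W*X + W)/2 = (W + W*X)/2 = W/2 + W*X/2)
(1/1130 - 625)/((0 + N(1/4, 5 - 1))²/3968 - 3653) = (1/1130 - 625)/((0 + (½)*(1 + (5 - 1))/4)²/3968 - 3653) = (1/1130 - 625)/((0 + (½)*(¼)*(1 + 4))²*(1/3968) - 3653) = -706249/(1130*((0 + (½)*(¼)*5)²*(1/3968) - 3653)) = -706249/(1130*((0 + 5/8)²*(1/3968) - 3653)) = -706249/(1130*((5/8)²*(1/3968) - 3653)) = -706249/(1130*((25/64)*(1/3968) - 3653)) = -706249/(1130*(25/253952 - 3653)) = -706249/(1130*(-927686631/253952)) = -706249/1130*(-253952/927686631) = 89676673024/524142946515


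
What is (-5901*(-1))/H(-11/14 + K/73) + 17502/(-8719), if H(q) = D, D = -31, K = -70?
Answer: -51993381/270289 ≈ -192.36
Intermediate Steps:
H(q) = -31
(-5901*(-1))/H(-11/14 + K/73) + 17502/(-8719) = -5901*(-1)/(-31) + 17502/(-8719) = 5901*(-1/31) + 17502*(-1/8719) = -5901/31 - 17502/8719 = -51993381/270289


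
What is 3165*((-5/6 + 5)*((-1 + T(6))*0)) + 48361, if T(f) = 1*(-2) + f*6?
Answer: 48361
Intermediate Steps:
T(f) = -2 + 6*f
3165*((-5/6 + 5)*((-1 + T(6))*0)) + 48361 = 3165*((-5/6 + 5)*((-1 + (-2 + 6*6))*0)) + 48361 = 3165*((-5*⅙ + 5)*((-1 + (-2 + 36))*0)) + 48361 = 3165*((-⅚ + 5)*((-1 + 34)*0)) + 48361 = 3165*(25*(33*0)/6) + 48361 = 3165*((25/6)*0) + 48361 = 3165*0 + 48361 = 0 + 48361 = 48361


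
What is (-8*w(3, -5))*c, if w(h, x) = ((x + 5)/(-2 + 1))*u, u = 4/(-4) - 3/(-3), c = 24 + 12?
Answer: 0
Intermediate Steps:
c = 36
u = 0 (u = 4*(-¼) - 3*(-⅓) = -1 + 1 = 0)
w(h, x) = 0 (w(h, x) = ((x + 5)/(-2 + 1))*0 = ((5 + x)/(-1))*0 = ((5 + x)*(-1))*0 = (-5 - x)*0 = 0)
(-8*w(3, -5))*c = -8*0*36 = 0*36 = 0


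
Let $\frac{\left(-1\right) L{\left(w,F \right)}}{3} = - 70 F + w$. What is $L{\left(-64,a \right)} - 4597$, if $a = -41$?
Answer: $-13015$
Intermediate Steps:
$L{\left(w,F \right)} = - 3 w + 210 F$ ($L{\left(w,F \right)} = - 3 \left(- 70 F + w\right) = - 3 \left(w - 70 F\right) = - 3 w + 210 F$)
$L{\left(-64,a \right)} - 4597 = \left(\left(-3\right) \left(-64\right) + 210 \left(-41\right)\right) - 4597 = \left(192 - 8610\right) - 4597 = -8418 - 4597 = -13015$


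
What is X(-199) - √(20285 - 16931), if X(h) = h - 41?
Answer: -240 - √3354 ≈ -297.91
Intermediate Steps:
X(h) = -41 + h
X(-199) - √(20285 - 16931) = (-41 - 199) - √(20285 - 16931) = -240 - √3354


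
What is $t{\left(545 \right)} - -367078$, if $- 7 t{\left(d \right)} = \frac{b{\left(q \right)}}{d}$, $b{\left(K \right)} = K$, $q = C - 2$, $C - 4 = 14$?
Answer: $\frac{1400402554}{3815} \approx 3.6708 \cdot 10^{5}$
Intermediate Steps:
$C = 18$ ($C = 4 + 14 = 18$)
$q = 16$ ($q = 18 - 2 = 16$)
$t{\left(d \right)} = - \frac{16}{7 d}$ ($t{\left(d \right)} = - \frac{16 \frac{1}{d}}{7} = - \frac{16}{7 d}$)
$t{\left(545 \right)} - -367078 = - \frac{16}{7 \cdot 545} - -367078 = \left(- \frac{16}{7}\right) \frac{1}{545} + 367078 = - \frac{16}{3815} + 367078 = \frac{1400402554}{3815}$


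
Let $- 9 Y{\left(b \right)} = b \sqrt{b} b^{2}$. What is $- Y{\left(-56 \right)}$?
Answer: $- \frac{351232 i \sqrt{14}}{9} \approx - 1.4602 \cdot 10^{5} i$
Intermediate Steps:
$Y{\left(b \right)} = - \frac{b^{\frac{7}{2}}}{9}$ ($Y{\left(b \right)} = - \frac{b \sqrt{b} b^{2}}{9} = - \frac{b^{\frac{3}{2}} b^{2}}{9} = - \frac{b^{\frac{7}{2}}}{9}$)
$- Y{\left(-56 \right)} = - \frac{\left(-1\right) \left(-56\right)^{\frac{7}{2}}}{9} = - \frac{\left(-1\right) \left(- 351232 i \sqrt{14}\right)}{9} = - \frac{351232 i \sqrt{14}}{9}$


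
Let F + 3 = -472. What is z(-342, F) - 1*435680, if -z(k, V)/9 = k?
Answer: -432602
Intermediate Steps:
F = -475 (F = -3 - 472 = -475)
z(k, V) = -9*k
z(-342, F) - 1*435680 = -9*(-342) - 1*435680 = 3078 - 435680 = -432602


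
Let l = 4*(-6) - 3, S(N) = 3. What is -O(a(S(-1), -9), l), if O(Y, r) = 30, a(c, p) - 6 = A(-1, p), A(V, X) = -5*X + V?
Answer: -30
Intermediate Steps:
A(V, X) = V - 5*X
a(c, p) = 5 - 5*p (a(c, p) = 6 + (-1 - 5*p) = 5 - 5*p)
l = -27 (l = -24 - 3 = -27)
-O(a(S(-1), -9), l) = -1*30 = -30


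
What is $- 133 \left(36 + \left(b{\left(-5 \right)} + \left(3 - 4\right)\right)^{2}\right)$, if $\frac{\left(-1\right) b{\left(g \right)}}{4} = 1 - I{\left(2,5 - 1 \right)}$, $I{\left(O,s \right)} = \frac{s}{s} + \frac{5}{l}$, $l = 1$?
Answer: $-52801$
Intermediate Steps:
$I{\left(O,s \right)} = 6$ ($I{\left(O,s \right)} = \frac{s}{s} + \frac{5}{1} = 1 + 5 \cdot 1 = 1 + 5 = 6$)
$b{\left(g \right)} = 20$ ($b{\left(g \right)} = - 4 \left(1 - 6\right) = \left(-4\right) \left(-5\right) = 20$)
$- 133 \left(36 + \left(b{\left(-5 \right)} + \left(3 - 4\right)\right)^{2}\right) = - 133 \left(36 + \left(20 + \left(3 - 4\right)\right)^{2}\right) = - 133 \left(36 + \left(20 - 1\right)^{2}\right) = - 133 \left(36 + 19^{2}\right) = - 133 \left(36 + 361\right) = \left(-133\right) 397 = -52801$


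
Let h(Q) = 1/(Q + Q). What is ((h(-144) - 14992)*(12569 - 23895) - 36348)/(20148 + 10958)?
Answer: 24445883999/4479264 ≈ 5457.6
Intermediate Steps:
h(Q) = 1/(2*Q)
((h(-144) - 14992)*(12569 - 23895) - 36348)/(20148 + 10958) = (((1/2)/(-144) - 14992)*(12569 - 23895) - 36348)/(20148 + 10958) = (((1/2)*(-1/144) - 14992)*(-11326) - 36348)/31106 = ((-1/288 - 14992)*(-11326) - 36348)*(1/31106) = (-4317697/288*(-11326) - 36348)*(1/31106) = (24451118111/144 - 36348)*(1/31106) = (24445883999/144)*(1/31106) = 24445883999/4479264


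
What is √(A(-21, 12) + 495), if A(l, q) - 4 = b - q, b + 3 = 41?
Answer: 5*√21 ≈ 22.913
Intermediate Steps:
b = 38 (b = -3 + 41 = 38)
A(l, q) = 42 - q (A(l, q) = 4 + (38 - q) = 42 - q)
√(A(-21, 12) + 495) = √((42 - 1*12) + 495) = √((42 - 12) + 495) = √(30 + 495) = √525 = 5*√21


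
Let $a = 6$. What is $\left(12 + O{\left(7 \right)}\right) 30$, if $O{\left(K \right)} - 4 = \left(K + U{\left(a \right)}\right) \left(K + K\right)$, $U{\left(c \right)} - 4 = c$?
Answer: $7620$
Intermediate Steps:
$U{\left(c \right)} = 4 + c$
$O{\left(K \right)} = 4 + 2 K \left(10 + K\right)$ ($O{\left(K \right)} = 4 + \left(K + \left(4 + 6\right)\right) \left(K + K\right) = 4 + \left(K + 10\right) 2 K = 4 + \left(10 + K\right) 2 K = 4 + 2 K \left(10 + K\right)$)
$\left(12 + O{\left(7 \right)}\right) 30 = \left(12 + \left(4 + 2 \cdot 7^{2} + 20 \cdot 7\right)\right) 30 = \left(12 + \left(4 + 2 \cdot 49 + 140\right)\right) 30 = \left(12 + \left(4 + 98 + 140\right)\right) 30 = \left(12 + 242\right) 30 = 254 \cdot 30 = 7620$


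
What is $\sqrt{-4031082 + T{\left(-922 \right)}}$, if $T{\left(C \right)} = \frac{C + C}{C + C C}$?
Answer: $\frac{38 i \sqrt{2367956391}}{921} \approx 2007.8 i$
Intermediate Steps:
$T{\left(C \right)} = \frac{2 C}{C + C^{2}}$
$\sqrt{-4031082 + T{\left(-922 \right)}} = \sqrt{-4031082 + \frac{2}{1 - 922}} = \sqrt{-4031082 + \frac{2}{-921}} = \sqrt{-4031082 + 2 \left(- \frac{1}{921}\right)} = \sqrt{-4031082 - \frac{2}{921}} = \sqrt{- \frac{3712626524}{921}} = \frac{38 i \sqrt{2367956391}}{921}$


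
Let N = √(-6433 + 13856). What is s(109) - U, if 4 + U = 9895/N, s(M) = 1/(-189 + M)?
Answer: 319/80 - 9895*√7423/7423 ≈ -110.86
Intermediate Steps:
N = √7423 ≈ 86.157
U = -4 + 9895*√7423/7423 (U = -4 + 9895/(√7423) = -4 + 9895*(√7423/7423) = -4 + 9895*√7423/7423 ≈ 110.85)
s(109) - U = 1/(-189 + 109) - (-4 + 9895*√7423/7423) = 1/(-80) + (4 - 9895*√7423/7423) = -1/80 + (4 - 9895*√7423/7423) = 319/80 - 9895*√7423/7423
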